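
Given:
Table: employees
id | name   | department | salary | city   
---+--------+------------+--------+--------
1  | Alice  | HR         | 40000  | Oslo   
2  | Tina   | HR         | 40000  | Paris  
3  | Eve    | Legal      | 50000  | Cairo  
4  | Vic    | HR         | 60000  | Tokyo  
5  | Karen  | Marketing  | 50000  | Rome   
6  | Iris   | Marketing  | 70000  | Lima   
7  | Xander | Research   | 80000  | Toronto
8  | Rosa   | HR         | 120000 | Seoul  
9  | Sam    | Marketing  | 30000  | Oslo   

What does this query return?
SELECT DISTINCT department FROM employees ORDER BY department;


All 'department' values (row order): HR, HR, Legal, HR, Marketing, Marketing, Research, HR, Marketing
Removing duplicates leaves 4 unique value(s).

4 values:
HR
Legal
Marketing
Research


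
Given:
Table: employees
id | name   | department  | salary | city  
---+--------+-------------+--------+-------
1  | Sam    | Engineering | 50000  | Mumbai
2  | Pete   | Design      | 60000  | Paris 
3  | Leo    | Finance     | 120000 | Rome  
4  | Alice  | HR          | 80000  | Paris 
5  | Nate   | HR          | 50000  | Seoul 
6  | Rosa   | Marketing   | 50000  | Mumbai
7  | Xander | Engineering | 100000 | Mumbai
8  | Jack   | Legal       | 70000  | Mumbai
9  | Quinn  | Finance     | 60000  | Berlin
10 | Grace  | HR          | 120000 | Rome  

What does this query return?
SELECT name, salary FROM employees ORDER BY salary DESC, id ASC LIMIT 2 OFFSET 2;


Sort by salary DESC (id ASC tiebreak), then skip 2 and take 2
Rows 3 through 4

2 rows:
Xander, 100000
Alice, 80000


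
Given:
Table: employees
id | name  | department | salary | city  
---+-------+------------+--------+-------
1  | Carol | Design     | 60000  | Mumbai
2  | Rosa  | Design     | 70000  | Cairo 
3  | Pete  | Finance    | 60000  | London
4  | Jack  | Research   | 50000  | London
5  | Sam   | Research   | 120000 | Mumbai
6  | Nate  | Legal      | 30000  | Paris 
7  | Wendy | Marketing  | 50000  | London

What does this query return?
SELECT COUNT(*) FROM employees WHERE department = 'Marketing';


Counting rows where department = 'Marketing'
  Wendy -> MATCH


1


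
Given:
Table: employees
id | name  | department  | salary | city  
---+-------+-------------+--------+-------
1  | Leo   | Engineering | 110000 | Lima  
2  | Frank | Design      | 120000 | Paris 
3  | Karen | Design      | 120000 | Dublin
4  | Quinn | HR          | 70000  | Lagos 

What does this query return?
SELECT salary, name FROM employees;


Projecting columns: salary, name

4 rows:
110000, Leo
120000, Frank
120000, Karen
70000, Quinn


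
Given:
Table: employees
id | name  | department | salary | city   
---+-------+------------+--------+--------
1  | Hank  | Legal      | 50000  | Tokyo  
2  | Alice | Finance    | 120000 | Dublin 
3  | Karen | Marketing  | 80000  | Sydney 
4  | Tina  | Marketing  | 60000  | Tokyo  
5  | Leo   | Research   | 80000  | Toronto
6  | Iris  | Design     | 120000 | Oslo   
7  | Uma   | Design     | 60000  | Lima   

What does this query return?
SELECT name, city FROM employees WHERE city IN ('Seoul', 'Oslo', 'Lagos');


Filtering: city IN ('Seoul', 'Oslo', 'Lagos')
Matching: 1 rows

1 rows:
Iris, Oslo


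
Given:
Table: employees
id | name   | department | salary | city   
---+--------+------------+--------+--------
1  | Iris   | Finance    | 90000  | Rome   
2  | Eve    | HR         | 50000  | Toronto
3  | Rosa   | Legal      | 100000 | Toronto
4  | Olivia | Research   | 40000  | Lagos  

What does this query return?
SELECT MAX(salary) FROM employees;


Salaries: 90000, 50000, 100000, 40000
MAX = 100000

100000


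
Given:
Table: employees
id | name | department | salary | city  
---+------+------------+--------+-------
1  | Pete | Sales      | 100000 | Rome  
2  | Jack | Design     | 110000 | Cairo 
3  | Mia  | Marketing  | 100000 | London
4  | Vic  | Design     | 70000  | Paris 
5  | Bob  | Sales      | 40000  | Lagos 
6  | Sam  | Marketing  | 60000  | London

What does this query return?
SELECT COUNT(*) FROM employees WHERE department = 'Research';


Counting rows where department = 'Research'


0


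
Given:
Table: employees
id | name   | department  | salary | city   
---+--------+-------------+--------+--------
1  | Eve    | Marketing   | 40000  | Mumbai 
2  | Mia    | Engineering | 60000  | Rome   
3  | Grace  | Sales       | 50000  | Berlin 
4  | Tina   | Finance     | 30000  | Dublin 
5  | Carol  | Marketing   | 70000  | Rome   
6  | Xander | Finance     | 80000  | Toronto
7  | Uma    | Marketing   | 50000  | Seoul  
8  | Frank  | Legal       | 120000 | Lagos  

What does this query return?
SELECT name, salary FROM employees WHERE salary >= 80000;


Filtering: salary >= 80000
Matching: 2 rows

2 rows:
Xander, 80000
Frank, 120000


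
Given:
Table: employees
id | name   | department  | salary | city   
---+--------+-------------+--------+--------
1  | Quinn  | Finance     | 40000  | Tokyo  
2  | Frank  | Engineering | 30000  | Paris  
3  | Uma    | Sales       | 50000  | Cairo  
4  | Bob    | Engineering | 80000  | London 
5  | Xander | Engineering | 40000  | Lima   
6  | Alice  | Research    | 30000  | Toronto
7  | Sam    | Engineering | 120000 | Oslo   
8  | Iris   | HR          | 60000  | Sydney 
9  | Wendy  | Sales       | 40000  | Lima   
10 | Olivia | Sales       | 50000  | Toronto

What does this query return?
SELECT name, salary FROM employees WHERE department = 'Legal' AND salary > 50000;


Filtering: department = 'Legal' AND salary > 50000
Matching: 0 rows

Empty result set (0 rows)


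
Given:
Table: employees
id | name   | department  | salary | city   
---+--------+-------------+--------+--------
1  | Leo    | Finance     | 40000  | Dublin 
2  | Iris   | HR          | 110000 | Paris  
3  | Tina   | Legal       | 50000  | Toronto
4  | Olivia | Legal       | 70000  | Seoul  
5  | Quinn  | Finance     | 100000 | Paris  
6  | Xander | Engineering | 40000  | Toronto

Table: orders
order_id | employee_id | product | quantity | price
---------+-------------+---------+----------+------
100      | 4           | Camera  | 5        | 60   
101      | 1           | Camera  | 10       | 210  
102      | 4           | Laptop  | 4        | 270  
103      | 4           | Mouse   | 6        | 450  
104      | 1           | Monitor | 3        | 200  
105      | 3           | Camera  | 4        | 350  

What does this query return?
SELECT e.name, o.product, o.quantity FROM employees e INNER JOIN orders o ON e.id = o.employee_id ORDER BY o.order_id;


Joining employees.id = orders.employee_id:
  employee Olivia (id=4) -> order Camera
  employee Leo (id=1) -> order Camera
  employee Olivia (id=4) -> order Laptop
  employee Olivia (id=4) -> order Mouse
  employee Leo (id=1) -> order Monitor
  employee Tina (id=3) -> order Camera


6 rows:
Olivia, Camera, 5
Leo, Camera, 10
Olivia, Laptop, 4
Olivia, Mouse, 6
Leo, Monitor, 3
Tina, Camera, 4


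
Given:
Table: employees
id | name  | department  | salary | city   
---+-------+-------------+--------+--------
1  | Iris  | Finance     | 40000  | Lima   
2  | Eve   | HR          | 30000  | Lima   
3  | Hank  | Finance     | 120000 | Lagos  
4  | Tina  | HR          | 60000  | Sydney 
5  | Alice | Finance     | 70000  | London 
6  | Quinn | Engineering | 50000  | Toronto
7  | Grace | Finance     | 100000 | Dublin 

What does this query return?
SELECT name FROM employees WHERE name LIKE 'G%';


LIKE 'G%' matches names starting with 'G'
Matching: 1

1 rows:
Grace


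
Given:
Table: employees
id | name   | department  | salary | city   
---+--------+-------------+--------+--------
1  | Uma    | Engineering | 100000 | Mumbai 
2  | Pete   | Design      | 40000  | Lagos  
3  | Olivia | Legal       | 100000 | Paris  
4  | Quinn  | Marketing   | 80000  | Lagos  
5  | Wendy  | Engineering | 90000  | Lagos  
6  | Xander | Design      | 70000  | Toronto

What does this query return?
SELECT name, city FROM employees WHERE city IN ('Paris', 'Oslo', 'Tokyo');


Filtering: city IN ('Paris', 'Oslo', 'Tokyo')
Matching: 1 rows

1 rows:
Olivia, Paris


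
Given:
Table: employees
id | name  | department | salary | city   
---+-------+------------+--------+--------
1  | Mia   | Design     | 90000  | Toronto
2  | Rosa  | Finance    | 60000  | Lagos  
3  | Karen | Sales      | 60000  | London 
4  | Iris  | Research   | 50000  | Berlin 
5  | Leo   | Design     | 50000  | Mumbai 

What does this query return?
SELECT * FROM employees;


SELECT * returns all 5 rows with all columns

5 rows:
1, Mia, Design, 90000, Toronto
2, Rosa, Finance, 60000, Lagos
3, Karen, Sales, 60000, London
4, Iris, Research, 50000, Berlin
5, Leo, Design, 50000, Mumbai


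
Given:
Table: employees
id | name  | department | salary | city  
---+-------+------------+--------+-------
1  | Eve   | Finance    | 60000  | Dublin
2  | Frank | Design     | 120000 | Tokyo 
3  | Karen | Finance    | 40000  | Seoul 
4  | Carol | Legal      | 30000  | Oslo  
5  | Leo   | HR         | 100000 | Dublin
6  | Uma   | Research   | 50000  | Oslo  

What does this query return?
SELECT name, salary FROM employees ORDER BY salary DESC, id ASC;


Sorting by salary DESC, then id ASC for ties

6 rows:
Frank, 120000
Leo, 100000
Eve, 60000
Uma, 50000
Karen, 40000
Carol, 30000


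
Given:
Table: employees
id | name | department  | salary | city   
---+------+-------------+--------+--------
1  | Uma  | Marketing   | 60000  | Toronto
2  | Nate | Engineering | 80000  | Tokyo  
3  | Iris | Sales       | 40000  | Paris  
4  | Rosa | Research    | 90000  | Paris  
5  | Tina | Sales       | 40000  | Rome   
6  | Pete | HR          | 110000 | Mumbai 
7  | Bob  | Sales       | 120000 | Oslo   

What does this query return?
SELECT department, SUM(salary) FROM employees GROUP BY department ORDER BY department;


Summing salary within each department:
  Engineering: 80000 = 80000
  HR: 110000 = 110000
  Marketing: 60000 = 60000
  Research: 90000 = 90000
  Sales: 40000 + 40000 + 120000 = 200000


5 groups:
Engineering, 80000
HR, 110000
Marketing, 60000
Research, 90000
Sales, 200000


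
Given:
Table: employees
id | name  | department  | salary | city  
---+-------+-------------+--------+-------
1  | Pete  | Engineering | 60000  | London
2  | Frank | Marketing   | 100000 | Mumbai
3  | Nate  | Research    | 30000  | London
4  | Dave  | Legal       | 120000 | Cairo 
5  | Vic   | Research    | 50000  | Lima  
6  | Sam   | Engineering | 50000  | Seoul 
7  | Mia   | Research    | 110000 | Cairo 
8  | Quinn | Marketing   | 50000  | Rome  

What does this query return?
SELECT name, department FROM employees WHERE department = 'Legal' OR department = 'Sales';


Filtering: department = 'Legal' OR 'Sales'
Matching: 1 rows

1 rows:
Dave, Legal


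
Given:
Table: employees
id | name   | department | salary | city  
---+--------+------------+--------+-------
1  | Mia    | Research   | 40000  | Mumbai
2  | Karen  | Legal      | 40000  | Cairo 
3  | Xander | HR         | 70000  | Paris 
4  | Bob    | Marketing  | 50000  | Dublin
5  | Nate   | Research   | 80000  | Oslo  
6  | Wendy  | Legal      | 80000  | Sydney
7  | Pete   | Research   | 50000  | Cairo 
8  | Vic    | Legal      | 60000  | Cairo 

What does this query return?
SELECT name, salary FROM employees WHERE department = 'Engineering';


Filtering: department = 'Engineering'
Matching rows: 0

Empty result set (0 rows)


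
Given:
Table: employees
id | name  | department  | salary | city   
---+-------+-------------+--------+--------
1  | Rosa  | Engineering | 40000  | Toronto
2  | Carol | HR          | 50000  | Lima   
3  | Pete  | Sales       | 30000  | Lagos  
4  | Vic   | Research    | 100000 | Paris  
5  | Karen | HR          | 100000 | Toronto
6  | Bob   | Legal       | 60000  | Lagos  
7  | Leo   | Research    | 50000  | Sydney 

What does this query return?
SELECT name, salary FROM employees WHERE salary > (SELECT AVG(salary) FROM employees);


Subquery: AVG(salary) = 61428.57
Filtering: salary > 61428.57
  Vic (100000) -> MATCH
  Karen (100000) -> MATCH


2 rows:
Vic, 100000
Karen, 100000


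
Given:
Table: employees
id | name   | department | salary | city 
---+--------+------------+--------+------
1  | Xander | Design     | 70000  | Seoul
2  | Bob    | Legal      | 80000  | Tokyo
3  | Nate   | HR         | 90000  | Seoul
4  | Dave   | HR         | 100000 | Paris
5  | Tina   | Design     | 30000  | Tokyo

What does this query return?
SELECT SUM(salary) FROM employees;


SUM(salary) = 70000 + 80000 + 90000 + 100000 + 30000 = 370000

370000


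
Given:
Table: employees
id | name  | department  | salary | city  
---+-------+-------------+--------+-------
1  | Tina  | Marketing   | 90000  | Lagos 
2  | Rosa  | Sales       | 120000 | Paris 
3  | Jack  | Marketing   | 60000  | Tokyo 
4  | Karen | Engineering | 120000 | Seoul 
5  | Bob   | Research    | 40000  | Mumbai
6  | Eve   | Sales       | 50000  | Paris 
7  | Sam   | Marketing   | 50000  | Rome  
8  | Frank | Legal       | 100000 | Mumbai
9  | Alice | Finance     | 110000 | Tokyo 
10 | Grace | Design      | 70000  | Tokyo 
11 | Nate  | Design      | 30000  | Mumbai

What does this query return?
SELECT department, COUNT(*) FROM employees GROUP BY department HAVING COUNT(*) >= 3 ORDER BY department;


Groups with count >= 3:
  Marketing: 3 -> PASS
  Design: 2 -> filtered out
  Engineering: 1 -> filtered out
  Finance: 1 -> filtered out
  Legal: 1 -> filtered out
  Research: 1 -> filtered out
  Sales: 2 -> filtered out


1 groups:
Marketing, 3


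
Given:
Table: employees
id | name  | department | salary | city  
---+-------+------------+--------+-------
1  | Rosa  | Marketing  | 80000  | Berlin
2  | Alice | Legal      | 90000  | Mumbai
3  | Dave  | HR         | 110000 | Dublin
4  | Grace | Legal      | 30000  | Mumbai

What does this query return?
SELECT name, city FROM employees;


Projecting columns: name, city

4 rows:
Rosa, Berlin
Alice, Mumbai
Dave, Dublin
Grace, Mumbai


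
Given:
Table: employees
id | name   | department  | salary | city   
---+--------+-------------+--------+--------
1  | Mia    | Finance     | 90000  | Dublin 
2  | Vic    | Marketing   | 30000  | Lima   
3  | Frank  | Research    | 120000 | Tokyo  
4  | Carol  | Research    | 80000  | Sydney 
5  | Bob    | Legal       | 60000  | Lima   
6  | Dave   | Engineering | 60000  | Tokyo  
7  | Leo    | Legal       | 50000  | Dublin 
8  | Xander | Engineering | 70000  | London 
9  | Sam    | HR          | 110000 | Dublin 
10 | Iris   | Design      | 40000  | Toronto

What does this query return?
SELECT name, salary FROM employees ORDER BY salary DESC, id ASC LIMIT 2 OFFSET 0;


Sort by salary DESC (id ASC tiebreak), then skip 0 and take 2
Rows 1 through 2

2 rows:
Frank, 120000
Sam, 110000


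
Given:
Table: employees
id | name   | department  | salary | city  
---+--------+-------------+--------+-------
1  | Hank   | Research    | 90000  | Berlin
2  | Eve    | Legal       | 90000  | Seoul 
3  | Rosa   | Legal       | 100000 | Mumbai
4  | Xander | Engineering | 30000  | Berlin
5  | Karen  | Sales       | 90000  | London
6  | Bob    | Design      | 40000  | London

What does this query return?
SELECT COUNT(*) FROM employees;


COUNT(*) counts all rows

6


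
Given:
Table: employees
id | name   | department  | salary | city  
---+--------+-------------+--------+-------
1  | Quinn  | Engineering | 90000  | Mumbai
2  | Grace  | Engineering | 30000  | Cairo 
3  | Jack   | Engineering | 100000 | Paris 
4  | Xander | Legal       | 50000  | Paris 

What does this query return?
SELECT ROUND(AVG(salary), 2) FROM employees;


SUM(salary) = 270000
COUNT = 4
ROUND(AVG, 2) = ROUND(270000 / 4, 2) = 67500.0

67500.0


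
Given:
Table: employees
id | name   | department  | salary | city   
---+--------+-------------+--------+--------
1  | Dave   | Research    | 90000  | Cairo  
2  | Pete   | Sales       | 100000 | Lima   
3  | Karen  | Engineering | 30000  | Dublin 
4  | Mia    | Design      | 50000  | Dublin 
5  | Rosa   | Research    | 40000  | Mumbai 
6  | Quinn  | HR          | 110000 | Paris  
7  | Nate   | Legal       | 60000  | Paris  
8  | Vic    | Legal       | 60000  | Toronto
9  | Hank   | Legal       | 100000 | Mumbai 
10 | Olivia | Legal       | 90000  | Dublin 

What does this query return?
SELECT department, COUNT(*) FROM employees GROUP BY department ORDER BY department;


Assigning each row to its department group:
  Dave -> Research
  Pete -> Sales
  Karen -> Engineering
  Mia -> Design
  Rosa -> Research
  Quinn -> HR
  Nate -> Legal
  Vic -> Legal
  Hank -> Legal
  Olivia -> Legal


6 groups:
Design, 1
Engineering, 1
HR, 1
Legal, 4
Research, 2
Sales, 1


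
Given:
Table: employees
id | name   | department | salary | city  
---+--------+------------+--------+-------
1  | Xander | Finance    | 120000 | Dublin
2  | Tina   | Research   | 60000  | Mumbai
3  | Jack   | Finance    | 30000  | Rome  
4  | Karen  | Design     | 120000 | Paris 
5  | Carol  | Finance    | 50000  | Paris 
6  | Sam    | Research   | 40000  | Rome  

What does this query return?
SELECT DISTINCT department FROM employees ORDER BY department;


All 'department' values (row order): Finance, Research, Finance, Design, Finance, Research
Removing duplicates leaves 3 unique value(s).

3 values:
Design
Finance
Research


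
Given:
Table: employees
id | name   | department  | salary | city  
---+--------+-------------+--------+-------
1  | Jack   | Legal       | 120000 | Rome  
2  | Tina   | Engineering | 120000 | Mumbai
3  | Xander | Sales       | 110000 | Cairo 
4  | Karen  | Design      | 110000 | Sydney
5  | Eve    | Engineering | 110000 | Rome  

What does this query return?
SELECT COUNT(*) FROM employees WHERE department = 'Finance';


Counting rows where department = 'Finance'


0


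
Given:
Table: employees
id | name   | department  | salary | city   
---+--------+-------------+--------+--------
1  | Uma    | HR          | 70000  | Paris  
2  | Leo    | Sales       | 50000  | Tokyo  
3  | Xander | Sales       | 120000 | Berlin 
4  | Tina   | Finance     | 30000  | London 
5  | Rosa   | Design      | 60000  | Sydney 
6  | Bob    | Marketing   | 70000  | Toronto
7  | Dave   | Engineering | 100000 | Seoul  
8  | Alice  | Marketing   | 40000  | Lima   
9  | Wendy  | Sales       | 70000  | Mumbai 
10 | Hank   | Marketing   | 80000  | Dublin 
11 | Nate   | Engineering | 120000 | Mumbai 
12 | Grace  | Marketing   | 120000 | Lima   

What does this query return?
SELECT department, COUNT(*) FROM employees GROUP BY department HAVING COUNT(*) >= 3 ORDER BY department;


Groups with count >= 3:
  Marketing: 4 -> PASS
  Sales: 3 -> PASS
  Design: 1 -> filtered out
  Engineering: 2 -> filtered out
  Finance: 1 -> filtered out
  HR: 1 -> filtered out


2 groups:
Marketing, 4
Sales, 3


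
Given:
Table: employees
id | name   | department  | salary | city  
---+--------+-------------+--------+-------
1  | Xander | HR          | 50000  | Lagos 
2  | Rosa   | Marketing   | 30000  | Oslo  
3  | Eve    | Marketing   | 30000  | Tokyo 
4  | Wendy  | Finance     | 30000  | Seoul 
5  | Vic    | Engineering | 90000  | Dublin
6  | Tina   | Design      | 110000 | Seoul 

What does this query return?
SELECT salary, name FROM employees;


Projecting columns: salary, name

6 rows:
50000, Xander
30000, Rosa
30000, Eve
30000, Wendy
90000, Vic
110000, Tina


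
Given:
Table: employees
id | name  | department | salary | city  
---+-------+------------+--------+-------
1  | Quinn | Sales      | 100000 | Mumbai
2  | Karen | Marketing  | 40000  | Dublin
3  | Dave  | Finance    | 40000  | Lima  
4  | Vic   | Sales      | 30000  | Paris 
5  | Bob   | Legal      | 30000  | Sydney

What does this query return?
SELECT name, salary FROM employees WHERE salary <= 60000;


Filtering: salary <= 60000
Matching: 4 rows

4 rows:
Karen, 40000
Dave, 40000
Vic, 30000
Bob, 30000


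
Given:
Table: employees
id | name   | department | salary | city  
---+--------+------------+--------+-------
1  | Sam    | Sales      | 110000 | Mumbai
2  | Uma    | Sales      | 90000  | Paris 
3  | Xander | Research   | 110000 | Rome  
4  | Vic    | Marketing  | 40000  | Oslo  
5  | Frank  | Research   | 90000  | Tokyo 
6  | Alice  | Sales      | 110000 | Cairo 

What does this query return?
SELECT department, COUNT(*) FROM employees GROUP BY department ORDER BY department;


Assigning each row to its department group:
  Sam -> Sales
  Uma -> Sales
  Xander -> Research
  Vic -> Marketing
  Frank -> Research
  Alice -> Sales


3 groups:
Marketing, 1
Research, 2
Sales, 3


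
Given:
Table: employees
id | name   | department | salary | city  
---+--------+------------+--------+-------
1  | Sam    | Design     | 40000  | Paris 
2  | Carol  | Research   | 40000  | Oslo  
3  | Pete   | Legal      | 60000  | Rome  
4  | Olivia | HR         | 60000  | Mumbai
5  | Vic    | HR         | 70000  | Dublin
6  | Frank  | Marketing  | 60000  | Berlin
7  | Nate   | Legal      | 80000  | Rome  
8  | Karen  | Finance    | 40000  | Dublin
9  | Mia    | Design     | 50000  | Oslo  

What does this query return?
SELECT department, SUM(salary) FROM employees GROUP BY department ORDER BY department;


Summing salary within each department:
  Design: 40000 + 50000 = 90000
  Finance: 40000 = 40000
  HR: 60000 + 70000 = 130000
  Legal: 60000 + 80000 = 140000
  Marketing: 60000 = 60000
  Research: 40000 = 40000


6 groups:
Design, 90000
Finance, 40000
HR, 130000
Legal, 140000
Marketing, 60000
Research, 40000


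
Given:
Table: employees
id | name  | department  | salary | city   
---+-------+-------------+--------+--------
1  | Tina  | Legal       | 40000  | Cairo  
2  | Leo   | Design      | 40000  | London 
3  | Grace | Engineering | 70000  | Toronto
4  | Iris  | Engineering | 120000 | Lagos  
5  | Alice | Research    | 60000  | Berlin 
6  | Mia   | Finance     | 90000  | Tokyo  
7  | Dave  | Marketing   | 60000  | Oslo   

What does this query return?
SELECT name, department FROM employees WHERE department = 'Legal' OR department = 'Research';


Filtering: department = 'Legal' OR 'Research'
Matching: 2 rows

2 rows:
Tina, Legal
Alice, Research


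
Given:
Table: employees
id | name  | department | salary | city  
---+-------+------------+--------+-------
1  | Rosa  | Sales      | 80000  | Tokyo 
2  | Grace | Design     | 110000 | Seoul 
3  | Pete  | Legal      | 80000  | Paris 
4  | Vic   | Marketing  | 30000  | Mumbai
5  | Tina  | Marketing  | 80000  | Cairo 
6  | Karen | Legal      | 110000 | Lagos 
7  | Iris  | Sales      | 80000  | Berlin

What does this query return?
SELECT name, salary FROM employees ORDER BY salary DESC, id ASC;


Sorting by salary DESC, then id ASC for ties

7 rows:
Grace, 110000
Karen, 110000
Rosa, 80000
Pete, 80000
Tina, 80000
Iris, 80000
Vic, 30000


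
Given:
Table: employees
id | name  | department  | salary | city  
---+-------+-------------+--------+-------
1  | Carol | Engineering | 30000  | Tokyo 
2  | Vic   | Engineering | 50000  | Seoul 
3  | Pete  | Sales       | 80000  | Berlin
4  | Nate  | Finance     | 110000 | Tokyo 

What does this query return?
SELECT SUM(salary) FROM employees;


SUM(salary) = 30000 + 50000 + 80000 + 110000 = 270000

270000


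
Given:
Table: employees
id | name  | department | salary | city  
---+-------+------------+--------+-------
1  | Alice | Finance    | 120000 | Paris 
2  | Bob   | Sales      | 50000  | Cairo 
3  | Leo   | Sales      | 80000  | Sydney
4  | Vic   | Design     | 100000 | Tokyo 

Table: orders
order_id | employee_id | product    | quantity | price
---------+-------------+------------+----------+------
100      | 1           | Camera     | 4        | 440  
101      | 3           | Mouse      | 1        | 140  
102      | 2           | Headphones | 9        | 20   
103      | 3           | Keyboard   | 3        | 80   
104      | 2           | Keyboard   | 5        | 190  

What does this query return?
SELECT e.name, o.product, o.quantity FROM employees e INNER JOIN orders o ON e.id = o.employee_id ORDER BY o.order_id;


Joining employees.id = orders.employee_id:
  employee Alice (id=1) -> order Camera
  employee Leo (id=3) -> order Mouse
  employee Bob (id=2) -> order Headphones
  employee Leo (id=3) -> order Keyboard
  employee Bob (id=2) -> order Keyboard


5 rows:
Alice, Camera, 4
Leo, Mouse, 1
Bob, Headphones, 9
Leo, Keyboard, 3
Bob, Keyboard, 5


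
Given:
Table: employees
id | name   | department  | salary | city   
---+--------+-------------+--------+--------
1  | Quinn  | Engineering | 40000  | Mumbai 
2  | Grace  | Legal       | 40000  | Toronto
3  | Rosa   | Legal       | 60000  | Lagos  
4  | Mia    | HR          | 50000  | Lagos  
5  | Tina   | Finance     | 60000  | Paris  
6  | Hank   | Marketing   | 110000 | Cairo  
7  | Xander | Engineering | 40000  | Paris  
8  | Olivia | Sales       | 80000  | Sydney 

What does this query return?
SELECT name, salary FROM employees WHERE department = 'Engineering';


Filtering: department = 'Engineering'
Matching rows: 2

2 rows:
Quinn, 40000
Xander, 40000


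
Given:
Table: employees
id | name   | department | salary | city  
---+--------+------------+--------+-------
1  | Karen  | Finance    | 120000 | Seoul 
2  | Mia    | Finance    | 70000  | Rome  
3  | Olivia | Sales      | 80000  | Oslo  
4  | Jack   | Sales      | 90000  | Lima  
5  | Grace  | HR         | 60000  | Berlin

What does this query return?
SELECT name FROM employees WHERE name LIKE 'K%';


LIKE 'K%' matches names starting with 'K'
Matching: 1

1 rows:
Karen


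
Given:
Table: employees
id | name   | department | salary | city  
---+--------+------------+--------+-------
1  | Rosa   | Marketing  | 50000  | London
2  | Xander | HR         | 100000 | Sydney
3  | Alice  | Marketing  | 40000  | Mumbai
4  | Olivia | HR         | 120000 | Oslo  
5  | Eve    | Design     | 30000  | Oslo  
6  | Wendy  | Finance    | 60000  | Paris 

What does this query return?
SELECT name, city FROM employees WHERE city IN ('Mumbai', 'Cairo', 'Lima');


Filtering: city IN ('Mumbai', 'Cairo', 'Lima')
Matching: 1 rows

1 rows:
Alice, Mumbai


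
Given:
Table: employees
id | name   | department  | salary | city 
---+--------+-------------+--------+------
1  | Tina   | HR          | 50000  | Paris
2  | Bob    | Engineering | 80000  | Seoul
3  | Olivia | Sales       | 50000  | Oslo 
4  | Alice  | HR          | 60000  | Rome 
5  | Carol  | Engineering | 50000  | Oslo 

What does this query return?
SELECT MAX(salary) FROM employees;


Salaries: 50000, 80000, 50000, 60000, 50000
MAX = 80000

80000


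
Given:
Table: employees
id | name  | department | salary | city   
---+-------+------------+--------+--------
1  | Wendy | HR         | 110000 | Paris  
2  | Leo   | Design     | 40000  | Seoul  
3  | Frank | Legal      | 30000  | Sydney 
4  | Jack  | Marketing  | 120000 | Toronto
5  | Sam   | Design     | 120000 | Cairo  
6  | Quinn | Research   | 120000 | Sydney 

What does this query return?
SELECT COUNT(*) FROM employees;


COUNT(*) counts all rows

6


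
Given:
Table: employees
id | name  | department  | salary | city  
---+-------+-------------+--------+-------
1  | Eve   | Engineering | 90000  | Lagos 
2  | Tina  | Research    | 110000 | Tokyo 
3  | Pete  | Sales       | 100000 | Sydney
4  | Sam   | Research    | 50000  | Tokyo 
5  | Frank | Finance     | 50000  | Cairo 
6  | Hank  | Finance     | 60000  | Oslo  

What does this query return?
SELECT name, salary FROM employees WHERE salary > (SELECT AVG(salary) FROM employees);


Subquery: AVG(salary) = 76666.67
Filtering: salary > 76666.67
  Eve (90000) -> MATCH
  Tina (110000) -> MATCH
  Pete (100000) -> MATCH


3 rows:
Eve, 90000
Tina, 110000
Pete, 100000


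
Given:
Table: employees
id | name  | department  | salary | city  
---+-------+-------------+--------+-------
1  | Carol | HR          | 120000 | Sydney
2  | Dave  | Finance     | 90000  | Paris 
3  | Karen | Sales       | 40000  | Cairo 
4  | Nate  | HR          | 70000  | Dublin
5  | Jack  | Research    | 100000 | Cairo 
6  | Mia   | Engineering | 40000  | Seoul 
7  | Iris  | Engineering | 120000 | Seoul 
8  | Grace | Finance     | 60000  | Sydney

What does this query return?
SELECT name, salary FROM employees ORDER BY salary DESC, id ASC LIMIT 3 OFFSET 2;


Sort by salary DESC (id ASC tiebreak), then skip 2 and take 3
Rows 3 through 5

3 rows:
Jack, 100000
Dave, 90000
Nate, 70000


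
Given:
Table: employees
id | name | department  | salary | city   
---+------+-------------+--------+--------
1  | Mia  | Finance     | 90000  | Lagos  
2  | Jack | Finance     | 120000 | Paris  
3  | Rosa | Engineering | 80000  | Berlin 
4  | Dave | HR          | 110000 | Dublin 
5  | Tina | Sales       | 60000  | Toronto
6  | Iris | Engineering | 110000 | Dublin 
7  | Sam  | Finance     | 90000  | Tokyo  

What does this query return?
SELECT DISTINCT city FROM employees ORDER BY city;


All 'city' values (row order): Lagos, Paris, Berlin, Dublin, Toronto, Dublin, Tokyo
Removing duplicates leaves 6 unique value(s).

6 values:
Berlin
Dublin
Lagos
Paris
Tokyo
Toronto


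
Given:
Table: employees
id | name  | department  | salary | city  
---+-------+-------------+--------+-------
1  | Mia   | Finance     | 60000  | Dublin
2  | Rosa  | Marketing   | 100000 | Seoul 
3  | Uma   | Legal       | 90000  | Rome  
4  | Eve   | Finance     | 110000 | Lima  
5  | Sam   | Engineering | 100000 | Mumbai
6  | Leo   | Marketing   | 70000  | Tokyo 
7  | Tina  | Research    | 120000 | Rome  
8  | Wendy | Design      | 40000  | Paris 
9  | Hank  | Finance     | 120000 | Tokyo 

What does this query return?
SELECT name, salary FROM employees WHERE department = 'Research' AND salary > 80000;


Filtering: department = 'Research' AND salary > 80000
Matching: 1 rows

1 rows:
Tina, 120000


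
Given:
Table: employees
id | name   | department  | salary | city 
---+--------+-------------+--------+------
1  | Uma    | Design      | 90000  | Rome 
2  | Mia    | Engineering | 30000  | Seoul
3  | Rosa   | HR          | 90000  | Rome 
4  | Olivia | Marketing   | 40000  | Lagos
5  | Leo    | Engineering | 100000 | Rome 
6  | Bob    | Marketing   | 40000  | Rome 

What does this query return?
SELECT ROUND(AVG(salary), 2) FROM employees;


SUM(salary) = 390000
COUNT = 6
ROUND(AVG, 2) = ROUND(390000 / 6, 2) = 65000.0

65000.0


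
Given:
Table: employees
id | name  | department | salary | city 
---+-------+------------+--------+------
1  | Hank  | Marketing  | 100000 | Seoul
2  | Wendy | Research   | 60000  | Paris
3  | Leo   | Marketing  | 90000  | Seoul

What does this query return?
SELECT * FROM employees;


SELECT * returns all 3 rows with all columns

3 rows:
1, Hank, Marketing, 100000, Seoul
2, Wendy, Research, 60000, Paris
3, Leo, Marketing, 90000, Seoul


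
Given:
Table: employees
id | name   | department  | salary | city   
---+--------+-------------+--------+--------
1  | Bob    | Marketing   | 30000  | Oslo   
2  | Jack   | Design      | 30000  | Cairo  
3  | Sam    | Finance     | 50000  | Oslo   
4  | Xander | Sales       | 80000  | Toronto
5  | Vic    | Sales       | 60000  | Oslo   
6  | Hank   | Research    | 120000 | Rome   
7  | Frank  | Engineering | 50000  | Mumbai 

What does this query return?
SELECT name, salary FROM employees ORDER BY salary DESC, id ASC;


Sorting by salary DESC, then id ASC for ties

7 rows:
Hank, 120000
Xander, 80000
Vic, 60000
Sam, 50000
Frank, 50000
Bob, 30000
Jack, 30000


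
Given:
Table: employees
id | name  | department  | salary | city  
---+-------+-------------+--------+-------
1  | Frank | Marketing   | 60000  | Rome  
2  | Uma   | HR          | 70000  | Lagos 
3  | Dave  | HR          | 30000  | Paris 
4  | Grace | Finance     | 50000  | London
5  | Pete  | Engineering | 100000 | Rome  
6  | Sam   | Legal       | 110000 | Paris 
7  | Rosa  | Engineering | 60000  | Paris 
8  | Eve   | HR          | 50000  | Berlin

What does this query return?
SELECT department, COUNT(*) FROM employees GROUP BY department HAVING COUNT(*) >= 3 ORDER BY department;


Groups with count >= 3:
  HR: 3 -> PASS
  Engineering: 2 -> filtered out
  Finance: 1 -> filtered out
  Legal: 1 -> filtered out
  Marketing: 1 -> filtered out


1 groups:
HR, 3


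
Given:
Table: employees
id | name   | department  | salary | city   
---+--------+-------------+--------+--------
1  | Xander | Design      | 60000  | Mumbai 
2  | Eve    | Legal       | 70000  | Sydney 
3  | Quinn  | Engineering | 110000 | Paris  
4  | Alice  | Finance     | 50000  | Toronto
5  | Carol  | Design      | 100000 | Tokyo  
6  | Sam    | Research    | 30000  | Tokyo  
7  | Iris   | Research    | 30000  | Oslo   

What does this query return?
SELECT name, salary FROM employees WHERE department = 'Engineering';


Filtering: department = 'Engineering'
Matching rows: 1

1 rows:
Quinn, 110000


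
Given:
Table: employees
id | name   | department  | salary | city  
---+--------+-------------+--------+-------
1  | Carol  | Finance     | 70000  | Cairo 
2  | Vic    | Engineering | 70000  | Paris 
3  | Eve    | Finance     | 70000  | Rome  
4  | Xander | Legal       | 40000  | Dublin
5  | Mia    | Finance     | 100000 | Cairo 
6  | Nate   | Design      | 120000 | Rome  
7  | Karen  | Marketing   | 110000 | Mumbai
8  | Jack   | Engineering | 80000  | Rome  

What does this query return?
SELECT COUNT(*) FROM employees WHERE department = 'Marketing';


Counting rows where department = 'Marketing'
  Karen -> MATCH


1


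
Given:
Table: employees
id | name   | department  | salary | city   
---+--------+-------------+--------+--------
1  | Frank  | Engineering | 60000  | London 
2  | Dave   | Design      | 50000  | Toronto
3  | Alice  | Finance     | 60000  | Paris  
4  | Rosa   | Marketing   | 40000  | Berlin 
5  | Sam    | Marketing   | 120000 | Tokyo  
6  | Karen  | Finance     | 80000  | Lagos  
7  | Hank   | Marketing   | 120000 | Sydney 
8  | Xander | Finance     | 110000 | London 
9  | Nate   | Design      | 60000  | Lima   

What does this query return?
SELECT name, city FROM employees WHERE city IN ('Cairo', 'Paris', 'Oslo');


Filtering: city IN ('Cairo', 'Paris', 'Oslo')
Matching: 1 rows

1 rows:
Alice, Paris


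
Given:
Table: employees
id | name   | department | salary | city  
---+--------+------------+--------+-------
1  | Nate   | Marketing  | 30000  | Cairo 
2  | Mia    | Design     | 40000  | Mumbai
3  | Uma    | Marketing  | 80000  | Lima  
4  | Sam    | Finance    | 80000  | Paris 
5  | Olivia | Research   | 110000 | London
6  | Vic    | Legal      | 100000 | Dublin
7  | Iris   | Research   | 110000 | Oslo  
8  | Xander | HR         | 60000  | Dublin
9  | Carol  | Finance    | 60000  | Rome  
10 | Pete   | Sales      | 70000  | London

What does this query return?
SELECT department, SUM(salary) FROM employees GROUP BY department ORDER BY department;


Summing salary within each department:
  Design: 40000 = 40000
  Finance: 80000 + 60000 = 140000
  HR: 60000 = 60000
  Legal: 100000 = 100000
  Marketing: 30000 + 80000 = 110000
  Research: 110000 + 110000 = 220000
  Sales: 70000 = 70000


7 groups:
Design, 40000
Finance, 140000
HR, 60000
Legal, 100000
Marketing, 110000
Research, 220000
Sales, 70000


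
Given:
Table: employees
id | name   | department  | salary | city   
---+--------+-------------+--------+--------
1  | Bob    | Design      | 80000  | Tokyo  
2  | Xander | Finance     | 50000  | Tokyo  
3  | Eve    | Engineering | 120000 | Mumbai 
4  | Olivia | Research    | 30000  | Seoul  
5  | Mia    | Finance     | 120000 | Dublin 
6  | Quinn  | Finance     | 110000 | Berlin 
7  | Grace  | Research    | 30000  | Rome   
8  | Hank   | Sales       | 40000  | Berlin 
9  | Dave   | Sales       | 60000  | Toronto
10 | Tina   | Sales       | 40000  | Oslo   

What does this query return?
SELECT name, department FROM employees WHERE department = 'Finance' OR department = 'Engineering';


Filtering: department = 'Finance' OR 'Engineering'
Matching: 4 rows

4 rows:
Xander, Finance
Eve, Engineering
Mia, Finance
Quinn, Finance


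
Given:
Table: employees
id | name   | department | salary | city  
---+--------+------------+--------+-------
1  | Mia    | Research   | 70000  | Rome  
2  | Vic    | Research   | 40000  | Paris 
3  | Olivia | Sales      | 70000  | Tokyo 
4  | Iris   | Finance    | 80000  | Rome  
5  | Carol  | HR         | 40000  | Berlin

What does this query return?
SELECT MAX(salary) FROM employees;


Salaries: 70000, 40000, 70000, 80000, 40000
MAX = 80000

80000


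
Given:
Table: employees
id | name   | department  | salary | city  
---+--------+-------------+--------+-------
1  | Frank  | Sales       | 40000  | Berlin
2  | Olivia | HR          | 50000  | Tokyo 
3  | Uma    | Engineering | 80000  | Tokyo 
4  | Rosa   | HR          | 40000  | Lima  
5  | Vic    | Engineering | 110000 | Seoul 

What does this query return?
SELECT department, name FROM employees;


Projecting columns: department, name

5 rows:
Sales, Frank
HR, Olivia
Engineering, Uma
HR, Rosa
Engineering, Vic


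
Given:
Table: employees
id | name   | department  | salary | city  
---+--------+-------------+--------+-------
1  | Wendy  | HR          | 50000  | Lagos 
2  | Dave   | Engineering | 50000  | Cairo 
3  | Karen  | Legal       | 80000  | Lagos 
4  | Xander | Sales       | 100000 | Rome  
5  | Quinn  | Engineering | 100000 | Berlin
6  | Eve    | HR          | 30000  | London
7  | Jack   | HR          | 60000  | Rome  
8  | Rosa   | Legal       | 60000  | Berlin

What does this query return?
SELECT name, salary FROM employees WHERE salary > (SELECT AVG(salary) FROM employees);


Subquery: AVG(salary) = 66250.0
Filtering: salary > 66250.0
  Karen (80000) -> MATCH
  Xander (100000) -> MATCH
  Quinn (100000) -> MATCH


3 rows:
Karen, 80000
Xander, 100000
Quinn, 100000


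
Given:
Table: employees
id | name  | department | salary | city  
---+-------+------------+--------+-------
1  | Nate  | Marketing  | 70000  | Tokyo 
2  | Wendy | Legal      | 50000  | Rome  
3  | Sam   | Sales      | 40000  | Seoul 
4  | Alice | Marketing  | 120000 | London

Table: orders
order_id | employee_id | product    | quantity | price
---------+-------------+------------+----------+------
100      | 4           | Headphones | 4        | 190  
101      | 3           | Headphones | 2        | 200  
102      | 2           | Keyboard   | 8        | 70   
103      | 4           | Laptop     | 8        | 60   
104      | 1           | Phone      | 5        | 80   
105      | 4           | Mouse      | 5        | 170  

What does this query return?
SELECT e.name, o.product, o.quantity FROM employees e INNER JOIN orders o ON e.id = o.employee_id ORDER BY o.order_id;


Joining employees.id = orders.employee_id:
  employee Alice (id=4) -> order Headphones
  employee Sam (id=3) -> order Headphones
  employee Wendy (id=2) -> order Keyboard
  employee Alice (id=4) -> order Laptop
  employee Nate (id=1) -> order Phone
  employee Alice (id=4) -> order Mouse


6 rows:
Alice, Headphones, 4
Sam, Headphones, 2
Wendy, Keyboard, 8
Alice, Laptop, 8
Nate, Phone, 5
Alice, Mouse, 5


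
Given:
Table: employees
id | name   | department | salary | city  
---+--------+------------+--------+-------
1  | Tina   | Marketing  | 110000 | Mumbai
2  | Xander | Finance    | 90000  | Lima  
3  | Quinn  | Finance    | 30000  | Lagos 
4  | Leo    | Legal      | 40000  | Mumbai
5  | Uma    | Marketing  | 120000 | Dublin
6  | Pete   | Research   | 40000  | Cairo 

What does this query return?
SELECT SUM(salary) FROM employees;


SUM(salary) = 110000 + 90000 + 30000 + 40000 + 120000 + 40000 = 430000

430000


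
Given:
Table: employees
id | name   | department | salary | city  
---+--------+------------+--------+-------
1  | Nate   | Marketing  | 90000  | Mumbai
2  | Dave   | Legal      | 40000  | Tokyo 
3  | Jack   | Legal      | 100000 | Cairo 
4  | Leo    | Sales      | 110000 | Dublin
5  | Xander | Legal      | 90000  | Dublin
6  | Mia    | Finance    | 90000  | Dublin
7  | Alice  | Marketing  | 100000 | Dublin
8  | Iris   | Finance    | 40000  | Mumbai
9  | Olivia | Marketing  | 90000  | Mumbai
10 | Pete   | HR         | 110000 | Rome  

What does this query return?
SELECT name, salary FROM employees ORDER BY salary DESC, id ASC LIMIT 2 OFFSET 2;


Sort by salary DESC (id ASC tiebreak), then skip 2 and take 2
Rows 3 through 4

2 rows:
Jack, 100000
Alice, 100000
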